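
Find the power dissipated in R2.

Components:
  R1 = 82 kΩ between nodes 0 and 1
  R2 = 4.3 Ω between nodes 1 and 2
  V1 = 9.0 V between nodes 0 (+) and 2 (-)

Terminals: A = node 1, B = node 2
Nodal analysis, taking node 2 as the 0 V reference.
Source V1 fixes V_0 = 9 V.
KCL at each unknown node (sum of currents leaving = 0; resistances in Ω):
  Node 1: (V_1 - 9)/82000 + (V_1 - 0)/4.3 = 0
Collecting terms: 0.2326 × V_1 = 0.0001098  =>  V_1 = 0.0004719 V
I_R2 = (V_1 - V_2)/R2 = (0.0004719 - 0)/4.3 = 0.0001098 A
P_R2 = I_R2² × R2 = (0.0001098)² × 4.3 = 0.00000005179 W

Final answer: 5.179e-08 W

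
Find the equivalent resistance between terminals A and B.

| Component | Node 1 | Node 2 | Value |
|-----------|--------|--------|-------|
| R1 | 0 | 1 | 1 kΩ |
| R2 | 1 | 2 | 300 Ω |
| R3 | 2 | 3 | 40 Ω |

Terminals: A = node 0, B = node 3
Reduce the network between node 0 (A) and node 3 (B) by series/parallel combination:
  Rs1 = R1 + R2 (series, joined only at node 1) = 1000 + 300 = 1300 Ω
  Rs2 = R3 + Rs1 (series, joined only at node 2) = 40 + 1300 = 1340 Ω
R_eq = 1.34 kΩ

Final answer: 1.34 kΩ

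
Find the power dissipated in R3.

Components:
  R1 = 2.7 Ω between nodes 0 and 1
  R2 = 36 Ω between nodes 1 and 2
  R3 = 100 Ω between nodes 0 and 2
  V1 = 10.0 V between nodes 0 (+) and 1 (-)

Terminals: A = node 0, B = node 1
Nodal analysis, taking node 1 as the 0 V reference.
Source V1 fixes V_0 = 10 V.
KCL at each unknown node (sum of currents leaving = 0; resistances in Ω):
  Node 2: (V_2 - 0)/36 + (V_2 - 10)/100 = 0
Collecting terms: 0.03778 × V_2 = 0.1  =>  V_2 = 2.647 V
I_R3 = (V_0 - V_2)/R3 = (10 - 2.647)/100 = 0.07353 A
P_R3 = I_R3² × R3 = (0.07353)² × 100 = 0.5407 W

Final answer: 0.5407 W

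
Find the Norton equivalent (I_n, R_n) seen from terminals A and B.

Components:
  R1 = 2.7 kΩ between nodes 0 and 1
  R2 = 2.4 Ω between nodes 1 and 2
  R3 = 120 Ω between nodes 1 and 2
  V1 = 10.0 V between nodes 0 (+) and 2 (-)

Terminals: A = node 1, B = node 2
Find the Thévenin equivalent first; then I_n = V_th/R_th and R_n = R_th.
Step 1 — V_th is the open-circuit voltage V_A - V_B (nothing connected across the terminals).
Nodal analysis, taking node 2 as the 0 V reference.
Source V1 fixes V_0 = 10 V.
KCL at each unknown node (sum of currents leaving = 0; resistances in Ω):
  Node 1: (V_1 - 10)/2700 + (V_1 - 0)/2.4 + (V_1 - 0)/120 = 0
Collecting terms: 0.4254 × V_1 = 0.003704  =>  V_1 = 0.008707 V
V_th = V_1 - V_2 = 0.008707 - 0 = 0.008707 V
Step 2 — R_th: zero the source — replace V1 by a short circuit (node 2 merges into node 0) — and find the resistance seen between A (node 1) and B (node 0).
Reduce the network between node 1 (A) and node 0 (B) by series/parallel combination:
  Rp1 = R1 ‖ R2 ‖ R3 (parallel, all between nodes 0 and 1) = 1/(1/2700 + 1/2.4 + 1/120) = 2.351 Ω
R_th = 2.351 Ω
I_n = V_th/R_th = 0.008707/2.351 = 0.003704 A, and R_n = R_th = 2.351 Ω

Final answer: I_n = 0.003704 A, R_n = 2.351 Ω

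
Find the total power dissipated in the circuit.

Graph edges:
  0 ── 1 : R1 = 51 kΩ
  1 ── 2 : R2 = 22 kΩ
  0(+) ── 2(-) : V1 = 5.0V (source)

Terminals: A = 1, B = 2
Nodal analysis, taking node 2 as the 0 V reference.
Source V1 fixes V_0 = 5 V.
KCL at each unknown node (sum of currents leaving = 0; resistances in Ω):
  Node 1: (V_1 - 5)/51000 + (V_1 - 0)/22000 = 0
Collecting terms: 0.00006506 × V_1 = 0.00009804  =>  V_1 = 1.507 V
Power in each resistor, P = (ΔV)²/R:
  P_R1 = (5 - 1.507)²/51000 = 0.0002393 W
  P_R2 = (1.507 - 0)²/22000 = 0.0001032 W
P_total = P_R1 + P_R2 = 0.0003425 W

Final answer: 0.0003425 W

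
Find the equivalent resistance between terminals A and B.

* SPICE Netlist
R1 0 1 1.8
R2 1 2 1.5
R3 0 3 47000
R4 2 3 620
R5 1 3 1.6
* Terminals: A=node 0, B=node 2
The network is not a plain series/parallel combination. Inject a 1 A test current into terminal A (node 0) and return it from terminal B (node 2); then R_eq = V_A / (1 A).
Nodal analysis, taking node 2 as the 0 V reference.
Current source I_test pushes 1 A into node 0 and draws it out of node 2.
KCL at each unknown node (sum of currents leaving = 0; resistances in Ω):
  Node 0: (V_0 - V_1)/1.8 + (V_0 - V_3)/47000 - 1 = 0
  Node 1: (V_1 - V_0)/1.8 + (V_1 - 0)/1.5 + (V_1 - V_3)/1.6 = 0
  Node 3: (V_3 - V_0)/47000 + (V_3 - V_1)/1.6 + (V_3 - 0)/620 = 0
Collecting terms (coefficients in siemens):
  0.5556·V_0 - 0.5556·V_1 - 0.00002128·V_3 = 1
  1.847·V_1 - 0.5556·V_0 - 0.625·V_3 = 0
  0.6266·V_3 - 0.00002128·V_0 - 0.625·V_1 = 0
Solving these 3 simultaneous equations (Gaussian elimination) gives:
  V_0 = 3.296 V, V_1 = 1.496 V, V_3 = 1.493 V
R_eq = V_0 / 1 A = 3.296 Ω

Final answer: 3.296 Ω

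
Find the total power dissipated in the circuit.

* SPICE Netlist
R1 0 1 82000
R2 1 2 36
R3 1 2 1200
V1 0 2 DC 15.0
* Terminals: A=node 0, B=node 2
Nodal analysis, taking node 2 as the 0 V reference.
Source V1 fixes V_0 = 15 V.
KCL at each unknown node (sum of currents leaving = 0; resistances in Ω):
  Node 1: (V_1 - 15)/82000 + (V_1 - 0)/36 + (V_1 - 0)/1200 = 0
Collecting terms: 0.02862 × V_1 = 0.0001829  =>  V_1 = 0.006391 V
Power in each resistor, P = (ΔV)²/R:
  P_R1 = (15 - 0.006391)²/82000 = 0.002742 W
  P_R2 = (0.006391 - 0)²/36 = 0.000001135 W
  P_R3 = (0.006391 - 0)²/1200 = 0.00000003404 W
P_total = P_R1 + P_R2 + P_R3 = 0.002743 W

Final answer: 0.002743 W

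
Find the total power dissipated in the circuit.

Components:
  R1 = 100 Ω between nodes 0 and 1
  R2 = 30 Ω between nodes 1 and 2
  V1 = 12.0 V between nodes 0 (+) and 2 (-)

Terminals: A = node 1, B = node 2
Nodal analysis, taking node 2 as the 0 V reference.
Source V1 fixes V_0 = 12 V.
KCL at each unknown node (sum of currents leaving = 0; resistances in Ω):
  Node 1: (V_1 - 12)/100 + (V_1 - 0)/30 = 0
Collecting terms: 0.04333 × V_1 = 0.12  =>  V_1 = 2.769 V
Power in each resistor, P = (ΔV)²/R:
  P_R1 = (12 - 2.769)²/100 = 0.8521 W
  P_R2 = (2.769 - 0)²/30 = 0.2556 W
P_total = P_R1 + P_R2 = 1.108 W

Final answer: 1.108 W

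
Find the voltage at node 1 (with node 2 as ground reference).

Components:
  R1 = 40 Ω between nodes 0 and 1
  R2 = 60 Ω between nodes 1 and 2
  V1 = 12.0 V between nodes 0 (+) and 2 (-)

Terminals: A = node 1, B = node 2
Nodal analysis, taking node 2 as the 0 V reference.
Source V1 fixes V_0 = 12 V.
KCL at each unknown node (sum of currents leaving = 0; resistances in Ω):
  Node 1: (V_1 - 12)/40 + (V_1 - 0)/60 = 0
Collecting terms: 0.04167 × V_1 = 0.3  =>  V_1 = 7.2 V
The requested potential is V_1 = 7.2 V.

Final answer: V_1 = 7.2 V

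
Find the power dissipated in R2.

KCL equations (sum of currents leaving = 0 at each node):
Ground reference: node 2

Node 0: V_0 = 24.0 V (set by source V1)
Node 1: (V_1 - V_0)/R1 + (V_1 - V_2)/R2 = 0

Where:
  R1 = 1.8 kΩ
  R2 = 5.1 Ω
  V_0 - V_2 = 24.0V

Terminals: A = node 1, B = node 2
Nodal analysis, taking node 2 as the 0 V reference.
Source V1 fixes V_0 = 24 V.
KCL at each unknown node (sum of currents leaving = 0; resistances in Ω):
  Node 1: (V_1 - 24)/1800 + (V_1 - 0)/5.1 = 0
Collecting terms: 0.1966 × V_1 = 0.01333  =>  V_1 = 0.06781 V
I_R2 = (V_1 - V_2)/R2 = (0.06781 - 0)/5.1 = 0.0133 A
P_R2 = I_R2² × R2 = (0.0133)² × 5.1 = 0.0009016 W

Final answer: 0.0009016 W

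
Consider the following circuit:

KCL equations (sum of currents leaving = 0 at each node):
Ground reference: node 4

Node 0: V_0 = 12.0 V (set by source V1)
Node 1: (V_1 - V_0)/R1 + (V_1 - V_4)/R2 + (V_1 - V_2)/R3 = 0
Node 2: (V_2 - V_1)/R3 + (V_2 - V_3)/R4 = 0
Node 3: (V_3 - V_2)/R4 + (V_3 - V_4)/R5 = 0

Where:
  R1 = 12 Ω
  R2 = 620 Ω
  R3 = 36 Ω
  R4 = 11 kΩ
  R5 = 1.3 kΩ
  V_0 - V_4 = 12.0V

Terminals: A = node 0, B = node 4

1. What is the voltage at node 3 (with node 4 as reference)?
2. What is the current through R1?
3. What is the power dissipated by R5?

Nodal analysis, taking node 4 as the 0 V reference.
Source V1 fixes V_0 = 12 V.
KCL at each unknown node (sum of currents leaving = 0; resistances in Ω):
  Node 1: (V_1 - 12)/12 + (V_1 - 0)/620 + (V_1 - V_2)/36 = 0
  Node 2: (V_2 - V_1)/36 + (V_2 - V_3)/11000 = 0
  Node 3: (V_3 - V_2)/11000 + (V_3 - 0)/1300 = 0
Collecting terms (coefficients in siemens):
  0.1127·V_1 - 0.02778·V_2 = 1
  0.02787·V_2 - 0.02778·V_1 - 0.00009091·V_3 = 0
  0.0008601·V_3 - 0.00009091·V_2 = 0
Solving these 3 simultaneous equations (Gaussian elimination) gives:
  V_1 = 11.76 V, V_2 = 11.73 V, V_3 = 1.239 V
Part 1:
  Read off the nodal solution: V_3 = 1.239 V
Part 2:
  I_R1 = (V_0 - V_1)/R1 = (12 - 11.76)/12 = 0.01992 A
  Magnitude: I_R1 = 0.01992 A
Part 3:
  I_R5 = (V_3 - V_4)/R5 = (1.239 - 0)/1300 = 0.0009534 A
  P_R5 = I_R5² × R5 = (0.0009534)² × 1300 = 0.001182 W

Final answers:
1. V_3 = 1.239 V
2. I_R1 = 0.01992 A
3. P_R5 = 0.001182 W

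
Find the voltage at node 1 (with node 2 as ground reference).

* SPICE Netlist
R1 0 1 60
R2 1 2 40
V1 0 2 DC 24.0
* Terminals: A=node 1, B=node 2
Nodal analysis, taking node 2 as the 0 V reference.
Source V1 fixes V_0 = 24 V.
KCL at each unknown node (sum of currents leaving = 0; resistances in Ω):
  Node 1: (V_1 - 24)/60 + (V_1 - 0)/40 = 0
Collecting terms: 0.04167 × V_1 = 0.4  =>  V_1 = 9.6 V
The requested potential is V_1 = 9.6 V.

Final answer: V_1 = 9.6 V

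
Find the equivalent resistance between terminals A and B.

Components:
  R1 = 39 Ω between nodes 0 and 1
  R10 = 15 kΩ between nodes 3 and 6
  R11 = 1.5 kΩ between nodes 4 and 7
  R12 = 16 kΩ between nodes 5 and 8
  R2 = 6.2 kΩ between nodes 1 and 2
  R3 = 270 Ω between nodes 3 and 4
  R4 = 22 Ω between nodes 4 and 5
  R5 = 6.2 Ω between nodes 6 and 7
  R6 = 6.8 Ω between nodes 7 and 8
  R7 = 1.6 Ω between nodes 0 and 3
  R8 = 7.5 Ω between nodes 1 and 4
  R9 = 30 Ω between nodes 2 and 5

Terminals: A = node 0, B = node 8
The network is not a plain series/parallel combination. Inject a 1 A test current into terminal A (node 0) and return it from terminal B (node 8); then R_eq = V_A / (1 A).
Nodal analysis, taking node 8 as the 0 V reference.
Current source I_test pushes 1 A into node 0 and draws it out of node 8.
KCL at each unknown node (sum of currents leaving = 0; resistances in Ω):
  Node 0: (V_0 - V_1)/39 + (V_0 - V_3)/1.6 - 1 = 0
  Node 1: (V_1 - V_0)/39 + (V_1 - V_2)/6200 + (V_1 - V_4)/7.5 = 0
  Node 2: (V_2 - V_1)/6200 + (V_2 - V_5)/30 = 0
  Node 3: (V_3 - V_0)/1.6 + (V_3 - V_4)/270 + (V_3 - V_6)/15000 = 0
  Node 4: (V_4 - V_1)/7.5 + (V_4 - V_3)/270 + (V_4 - V_5)/22 + (V_4 - V_7)/1500 = 0
  Node 5: (V_5 - V_2)/30 + (V_5 - V_4)/22 + (V_5 - 0)/16000 = 0
  Node 6: (V_6 - V_3)/15000 + (V_6 - V_7)/6.2 = 0
  Node 7: (V_7 - V_4)/1500 + (V_7 - V_6)/6.2 + (V_7 - 0)/6.8 = 0
Collecting terms (coefficients in siemens):
  0.6506·V_0 - 0.02564·V_1 - 0.625·V_3 = 1
  0.1591·V_1 - 0.02564·V_0 - 0.0001613·V_2 - 0.1333·V_4 = 0
  0.03349·V_2 - 0.0001613·V_1 - 0.03333·V_5 = 0
  0.6288·V_3 - 0.625·V_0 - 0.003704·V_4 - 0.00006667·V_6 = 0
  0.1832·V_4 - 0.1333·V_1 - 0.003704·V_3 - 0.04545·V_5 - 0.0006667·V_7 = 0
  0.07885·V_5 - 0.03333·V_2 - 0.04545·V_4 = 0
  0.1614·V_6 - 0.00006667·V_3 - 0.1613·V_7 = 0
  0.309·V_7 - 0.0006667·V_4 - 0.1613·V_6 = 0
Solving these 8 simultaneous equations (Gaussian elimination) gives:
  V_0 = 1296 V, V_1 = 1265 V, V_2 = 1258 V, V_3 = 1295 V
  V_4 = 1259 V, V_5 = 1258 V, V_6 = 6.798 V, V_7 = 6.265 V
R_eq = V_0 / 1 A = 1296 Ω = 1.296 kΩ

Final answer: 1.296 kΩ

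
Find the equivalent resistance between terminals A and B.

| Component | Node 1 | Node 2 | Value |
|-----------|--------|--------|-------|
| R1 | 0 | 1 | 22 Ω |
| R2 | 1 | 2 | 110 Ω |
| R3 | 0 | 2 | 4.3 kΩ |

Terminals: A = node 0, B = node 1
Reduce the network between node 0 (A) and node 1 (B) by series/parallel combination:
  Rs1 = R3 + R2 (series, joined only at node 2) = 4300 + 110 = 4410 Ω
  Rp1 = R1 ‖ Rs1 (parallel, both between nodes 0 and 1) = 1/(1/22 + 1/4410) = 21.89 Ω
R_eq = 21.89 Ω

Final answer: 21.89 Ω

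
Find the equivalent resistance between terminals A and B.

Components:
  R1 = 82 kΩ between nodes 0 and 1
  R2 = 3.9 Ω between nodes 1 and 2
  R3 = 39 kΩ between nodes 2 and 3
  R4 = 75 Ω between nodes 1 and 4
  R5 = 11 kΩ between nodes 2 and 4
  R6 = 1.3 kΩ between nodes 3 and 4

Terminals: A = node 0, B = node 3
The network is not a plain series/parallel combination. Inject a 1 A test current into terminal A (node 0) and return it from terminal B (node 3); then R_eq = V_A / (1 A).
Nodal analysis, taking node 3 as the 0 V reference.
Current source I_test pushes 1 A into node 0 and draws it out of node 3.
KCL at each unknown node (sum of currents leaving = 0; resistances in Ω):
  Node 0: (V_0 - V_1)/82000 - 1 = 0
  Node 1: (V_1 - V_0)/82000 + (V_1 - V_2)/3.9 + (V_1 - V_4)/75 = 0
  Node 2: (V_2 - V_1)/3.9 + (V_2 - 0)/39000 + (V_2 - V_4)/11000 = 0
  Node 4: (V_4 - V_1)/75 + (V_4 - V_2)/11000 + (V_4 - 0)/1300 = 0
Collecting terms (coefficients in siemens):
  0.0000122·V_0 - 0.0000122·V_1 = 1
  0.2698·V_1 - 0.0000122·V_0 - 0.2564·V_2 - 0.01333·V_4 = 0
  0.2565·V_2 - 0.2564·V_1 - 0.00009091·V_4 = 0
  0.01419·V_4 - 0.01333·V_1 - 0.00009091·V_2 = 0
Solving these 4 simultaneous equations (Gaussian elimination) gives:
  V_0 = 83330 V, V_1 = 1328 V, V_2 = 1328 V, V_4 = 1256 V
R_eq = V_0 / 1 A = 83330 Ω = 83.33 kΩ

Final answer: 83.33 kΩ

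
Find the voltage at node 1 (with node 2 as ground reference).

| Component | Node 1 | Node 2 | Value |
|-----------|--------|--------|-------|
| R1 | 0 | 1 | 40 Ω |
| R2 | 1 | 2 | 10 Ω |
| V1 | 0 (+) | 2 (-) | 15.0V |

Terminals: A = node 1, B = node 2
Nodal analysis, taking node 2 as the 0 V reference.
Source V1 fixes V_0 = 15 V.
KCL at each unknown node (sum of currents leaving = 0; resistances in Ω):
  Node 1: (V_1 - 15)/40 + (V_1 - 0)/10 = 0
Collecting terms: 0.125 × V_1 = 0.375  =>  V_1 = 3 V
The requested potential is V_1 = 3 V.

Final answer: V_1 = 3 V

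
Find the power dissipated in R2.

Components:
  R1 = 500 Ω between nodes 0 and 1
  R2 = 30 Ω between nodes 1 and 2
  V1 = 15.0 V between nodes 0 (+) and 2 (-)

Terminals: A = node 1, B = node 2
Nodal analysis, taking node 2 as the 0 V reference.
Source V1 fixes V_0 = 15 V.
KCL at each unknown node (sum of currents leaving = 0; resistances in Ω):
  Node 1: (V_1 - 15)/500 + (V_1 - 0)/30 = 0
Collecting terms: 0.03533 × V_1 = 0.03  =>  V_1 = 0.8491 V
I_R2 = (V_1 - V_2)/R2 = (0.8491 - 0)/30 = 0.0283 A
P_R2 = I_R2² × R2 = (0.0283)² × 30 = 0.02403 W

Final answer: 0.02403 W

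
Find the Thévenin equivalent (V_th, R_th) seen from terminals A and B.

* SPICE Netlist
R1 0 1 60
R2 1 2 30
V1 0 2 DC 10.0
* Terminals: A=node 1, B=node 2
Step 1 — V_th is the open-circuit voltage V_A - V_B (nothing connected across the terminals).
Nodal analysis, taking node 2 as the 0 V reference.
Source V1 fixes V_0 = 10 V.
KCL at each unknown node (sum of currents leaving = 0; resistances in Ω):
  Node 1: (V_1 - 10)/60 + (V_1 - 0)/30 = 0
Collecting terms: 0.05 × V_1 = 0.1667  =>  V_1 = 3.333 V
V_th = V_1 - V_2 = 3.333 - 0 = 3.333 V
Step 2 — R_th: zero the source — replace V1 by a short circuit (node 2 merges into node 0) — and find the resistance seen between A (node 1) and B (node 0).
Reduce the network between node 1 (A) and node 0 (B) by series/parallel combination:
  Rp1 = R1 ‖ R2 (parallel, both between nodes 0 and 1) = 1/(1/60 + 1/30) = 20 Ω
R_th = 20 Ω

Final answer: V_th = 3.333 V, R_th = 20 Ω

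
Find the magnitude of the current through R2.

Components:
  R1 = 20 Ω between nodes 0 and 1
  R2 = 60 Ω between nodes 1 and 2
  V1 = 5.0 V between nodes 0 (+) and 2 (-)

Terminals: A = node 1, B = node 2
Nodal analysis, taking node 2 as the 0 V reference.
Source V1 fixes V_0 = 5 V.
KCL at each unknown node (sum of currents leaving = 0; resistances in Ω):
  Node 1: (V_1 - 5)/20 + (V_1 - 0)/60 = 0
Collecting terms: 0.06667 × V_1 = 0.25  =>  V_1 = 3.75 V
I_R2 = (V_1 - V_2)/R2 = (3.75 - 0)/60 = 0.0625 A
|I_R2| = 0.0625 A

Final answer: |I_R2| = 0.0625 A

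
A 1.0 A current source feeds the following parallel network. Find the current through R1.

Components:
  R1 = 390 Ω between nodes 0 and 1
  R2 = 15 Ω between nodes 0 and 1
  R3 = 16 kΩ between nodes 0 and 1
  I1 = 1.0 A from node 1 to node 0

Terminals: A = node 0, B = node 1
All resistors sit directly between nodes 0 and 1, so they are in parallel and share one voltage V; the full source current 1 A splits among them.
1/R_par = 1/390 + 1/15 + 1/16000 = 0.06929 S  =>  R_par = 14.43 Ω
V = I × R_par = 1 × 14.43 = 14.43 V
I_R1 = V/R1 = 14.43/390 = 0.037 A

Final answer: 0.037 A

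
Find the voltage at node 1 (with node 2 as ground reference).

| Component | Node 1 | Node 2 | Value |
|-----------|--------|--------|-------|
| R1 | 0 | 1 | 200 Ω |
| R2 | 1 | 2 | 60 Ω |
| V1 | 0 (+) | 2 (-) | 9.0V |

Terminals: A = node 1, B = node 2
Nodal analysis, taking node 2 as the 0 V reference.
Source V1 fixes V_0 = 9 V.
KCL at each unknown node (sum of currents leaving = 0; resistances in Ω):
  Node 1: (V_1 - 9)/200 + (V_1 - 0)/60 = 0
Collecting terms: 0.02167 × V_1 = 0.045  =>  V_1 = 2.077 V
The requested potential is V_1 = 2.077 V.

Final answer: V_1 = 2.077 V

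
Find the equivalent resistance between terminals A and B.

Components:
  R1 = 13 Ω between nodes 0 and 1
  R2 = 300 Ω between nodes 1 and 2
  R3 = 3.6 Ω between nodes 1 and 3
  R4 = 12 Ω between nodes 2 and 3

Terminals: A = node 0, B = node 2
Reduce the network between node 0 (A) and node 2 (B) by series/parallel combination:
  Rs1 = R3 + R4 (series, joined only at node 3) = 3.6 + 12 = 15.6 Ω
  Rp1 = R2 ‖ Rs1 (parallel, both between nodes 1 and 2) = 1/(1/300 + 1/15.6) = 14.83 Ω
  Rs2 = R1 + Rp1 (series, joined only at node 1) = 13 + 14.83 = 27.83 Ω
R_eq = 27.83 Ω

Final answer: 27.83 Ω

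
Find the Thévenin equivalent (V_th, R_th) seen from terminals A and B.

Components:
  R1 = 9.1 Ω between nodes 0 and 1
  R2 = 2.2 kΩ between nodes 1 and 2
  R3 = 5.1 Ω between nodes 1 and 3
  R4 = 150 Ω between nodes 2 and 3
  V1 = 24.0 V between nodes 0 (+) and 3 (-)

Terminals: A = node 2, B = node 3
Step 1 — V_th is the open-circuit voltage V_A - V_B (nothing connected across the terminals).
Nodal analysis, taking node 3 as the 0 V reference.
Source V1 fixes V_0 = 24 V.
KCL at each unknown node (sum of currents leaving = 0; resistances in Ω):
  Node 1: (V_1 - 24)/9.1 + (V_1 - V_2)/2200 + (V_1 - 0)/5.1 = 0
  Node 2: (V_2 - V_1)/2200 + (V_2 - 0)/150 = 0
Collecting terms (coefficients in siemens):
  0.3064·V_1 - 0.0004545·V_2 = 2.637
  0.007121·V_2 - 0.0004545·V_1 = 0
Determinant D = (0.3064)(0.007121) - (-0.0004545)(-0.0004545) = 0.002182
V_1 = [(2.637)(0.007121) - (-0.0004545)(0)]/D = 8.608 V
V_2 = [(0.3064)(0) - (2.637)(-0.0004545)]/D = 0.5494 V
V_th = V_2 - V_3 = 0.5494 - 0 = 0.5494 V
Step 2 — R_th: zero the source — replace V1 by a short circuit (node 3 merges into node 0) — and find the resistance seen between A (node 2) and B (node 0).
Reduce the network between node 2 (A) and node 0 (B) by series/parallel combination:
  Rp1 = R1 ‖ R3 (parallel, both between nodes 0 and 1) = 1/(1/9.1 + 1/5.1) = 3.268 Ω
  Rs1 = R2 + Rp1 (series, joined only at node 1) = 2200 + 3.268 = 2203 Ω
  Rp2 = R4 ‖ Rs1 (parallel, both between nodes 0 and 2) = 1/(1/150 + 1/2203) = 140.4 Ω
R_th = 140.4 Ω

Final answer: V_th = 0.5494 V, R_th = 140.4 Ω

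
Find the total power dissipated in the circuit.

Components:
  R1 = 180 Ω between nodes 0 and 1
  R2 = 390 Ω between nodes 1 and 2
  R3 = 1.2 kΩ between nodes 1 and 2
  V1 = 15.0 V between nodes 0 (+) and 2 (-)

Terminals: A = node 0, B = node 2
Nodal analysis, taking node 2 as the 0 V reference.
Source V1 fixes V_0 = 15 V.
KCL at each unknown node (sum of currents leaving = 0; resistances in Ω):
  Node 1: (V_1 - 15)/180 + (V_1 - 0)/390 + (V_1 - 0)/1200 = 0
Collecting terms: 0.008953 × V_1 = 0.08333  =>  V_1 = 9.308 V
Power in each resistor, P = (ΔV)²/R:
  P_R1 = (15 - 9.308)²/180 = 0.18 W
  P_R2 = (9.308 - 0)²/390 = 0.2221 W
  P_R3 = (9.308 - 0)²/1200 = 0.0722 W
P_total = P_R1 + P_R2 + P_R3 = 0.4743 W

Final answer: 0.4743 W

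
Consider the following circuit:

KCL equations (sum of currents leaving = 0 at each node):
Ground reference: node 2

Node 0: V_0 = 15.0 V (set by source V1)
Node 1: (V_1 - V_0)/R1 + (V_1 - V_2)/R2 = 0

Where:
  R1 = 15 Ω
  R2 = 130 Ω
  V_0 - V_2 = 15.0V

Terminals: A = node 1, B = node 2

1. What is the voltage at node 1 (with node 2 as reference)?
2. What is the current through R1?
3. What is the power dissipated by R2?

Nodal analysis, taking node 2 as the 0 V reference.
Source V1 fixes V_0 = 15 V.
KCL at each unknown node (sum of currents leaving = 0; resistances in Ω):
  Node 1: (V_1 - 15)/15 + (V_1 - 0)/130 = 0
Collecting terms: 0.07436 × V_1 = 1  =>  V_1 = 13.45 V
Part 1:
  Read off the nodal solution: V_1 = 13.45 V
Part 2:
  I_R1 = (V_0 - V_1)/R1 = (15 - 13.45)/15 = 0.1034 A
  Magnitude: I_R1 = 0.1034 A
Part 3:
  I_R2 = (V_1 - V_2)/R2 = (13.45 - 0)/130 = 0.1034 A
  P_R2 = I_R2² × R2 = (0.1034)² × 130 = 1.391 W

Final answers:
1. V_1 = 13.45 V
2. I_R1 = 0.1034 A
3. P_R2 = 1.391 W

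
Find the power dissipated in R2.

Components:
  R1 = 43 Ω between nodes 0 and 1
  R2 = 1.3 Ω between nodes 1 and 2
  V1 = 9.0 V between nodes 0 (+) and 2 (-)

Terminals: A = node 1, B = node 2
Nodal analysis, taking node 2 as the 0 V reference.
Source V1 fixes V_0 = 9 V.
KCL at each unknown node (sum of currents leaving = 0; resistances in Ω):
  Node 1: (V_1 - 9)/43 + (V_1 - 0)/1.3 = 0
Collecting terms: 0.7925 × V_1 = 0.2093  =>  V_1 = 0.2641 V
I_R2 = (V_1 - V_2)/R2 = (0.2641 - 0)/1.3 = 0.2032 A
P_R2 = I_R2² × R2 = (0.2032)² × 1.3 = 0.05366 W

Final answer: 0.05366 W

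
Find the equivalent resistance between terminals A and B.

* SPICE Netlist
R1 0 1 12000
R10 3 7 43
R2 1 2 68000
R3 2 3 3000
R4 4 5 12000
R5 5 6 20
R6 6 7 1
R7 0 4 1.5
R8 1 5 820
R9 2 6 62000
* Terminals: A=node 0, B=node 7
The network is not a plain series/parallel combination. Inject a 1 A test current into terminal A (node 0) and return it from terminal B (node 7); then R_eq = V_A / (1 A).
Nodal analysis, taking node 7 as the 0 V reference.
Current source I_test pushes 1 A into node 0 and draws it out of node 7.
KCL at each unknown node (sum of currents leaving = 0; resistances in Ω):
  Node 0: (V_0 - V_1)/12000 + (V_0 - V_4)/1.5 - 1 = 0
  Node 1: (V_1 - V_0)/12000 + (V_1 - V_2)/68000 + (V_1 - V_5)/820 = 0
  Node 2: (V_2 - V_1)/68000 + (V_2 - V_3)/3000 + (V_2 - V_6)/62000 = 0
  Node 3: (V_3 - V_2)/3000 + (V_3 - 0)/43 = 0
  Node 4: (V_4 - V_0)/1.5 + (V_4 - V_5)/12000 = 0
  Node 5: (V_5 - V_1)/820 + (V_5 - V_4)/12000 + (V_5 - V_6)/20 = 0
  Node 6: (V_6 - V_2)/62000 + (V_6 - V_5)/20 + (V_6 - 0)/1 = 0
Collecting terms (coefficients in siemens):
  0.6667·V_0 - 0.00008333·V_1 - 0.6667·V_4 = 1
  0.001318·V_1 - 0.00008333·V_0 - 0.00001471·V_2 - 0.00122·V_5 = 0
  0.0003642·V_2 - 0.00001471·V_1 - 0.0003333·V_3 - 0.00001613·V_6 = 0
  0.02359·V_3 - 0.0003333·V_2 = 0
  0.6667·V_4 - 0.6667·V_0 - 0.00008333·V_5 = 0
  0.0513·V_5 - 0.00122·V_1 - 0.00008333·V_4 - 0.05·V_6 = 0
  1.05·V_6 - 0.00001613·V_2 - 0.05·V_5 = 0
Solving these 7 simultaneous equations (Gaussian elimination) gives:
  V_0 = 6217 V, V_1 = 412.7 V, V_2 = 16.93 V, V_3 = 0.2392 V
  V_4 = 6216 V, V_5 = 20.88 V, V_6 = 0.9944 V
R_eq = V_0 / 1 A = 6217 Ω = 6.217 kΩ

Final answer: 6.217 kΩ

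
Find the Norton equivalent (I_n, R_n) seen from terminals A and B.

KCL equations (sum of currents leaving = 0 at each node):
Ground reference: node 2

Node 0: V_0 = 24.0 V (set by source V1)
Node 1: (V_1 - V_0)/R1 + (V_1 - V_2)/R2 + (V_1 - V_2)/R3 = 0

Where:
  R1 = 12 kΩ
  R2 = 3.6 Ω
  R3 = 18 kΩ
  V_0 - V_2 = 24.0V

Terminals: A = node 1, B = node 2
Find the Thévenin equivalent first; then I_n = V_th/R_th and R_n = R_th.
Step 1 — V_th is the open-circuit voltage V_A - V_B (nothing connected across the terminals).
Nodal analysis, taking node 2 as the 0 V reference.
Source V1 fixes V_0 = 24 V.
KCL at each unknown node (sum of currents leaving = 0; resistances in Ω):
  Node 1: (V_1 - 24)/12000 + (V_1 - 0)/3.6 + (V_1 - 0)/18000 = 0
Collecting terms: 0.2779 × V_1 = 0.002  =>  V_1 = 0.007196 V
V_th = V_1 - V_2 = 0.007196 - 0 = 0.007196 V
Step 2 — R_th: zero the source — replace V1 by a short circuit (node 2 merges into node 0) — and find the resistance seen between A (node 1) and B (node 0).
Reduce the network between node 1 (A) and node 0 (B) by series/parallel combination:
  Rp1 = R1 ‖ R2 ‖ R3 (parallel, all between nodes 0 and 1) = 1/(1/12000 + 1/3.6 + 1/18000) = 3.598 Ω
R_th = 3.598 Ω
I_n = V_th/R_th = 0.007196/3.598 = 0.002 A, and R_n = R_th = 3.598 Ω

Final answer: I_n = 0.002 A, R_n = 3.598 Ω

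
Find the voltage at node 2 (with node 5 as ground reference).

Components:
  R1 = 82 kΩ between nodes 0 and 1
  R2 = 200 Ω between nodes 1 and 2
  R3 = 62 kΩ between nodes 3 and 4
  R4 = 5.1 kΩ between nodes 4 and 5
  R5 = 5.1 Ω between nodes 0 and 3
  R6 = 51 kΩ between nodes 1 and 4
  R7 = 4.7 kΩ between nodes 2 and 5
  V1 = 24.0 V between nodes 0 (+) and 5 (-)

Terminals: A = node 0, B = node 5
Nodal analysis, taking node 5 as the 0 V reference.
Source V1 fixes V_0 = 24 V.
KCL at each unknown node (sum of currents leaving = 0; resistances in Ω):
  Node 1: (V_1 - 24)/82000 + (V_1 - V_2)/200 + (V_1 - V_4)/51000 = 0
  Node 2: (V_2 - V_1)/200 + (V_2 - 0)/4700 = 0
  Node 3: (V_3 - V_4)/62000 + (V_3 - 24)/5.1 = 0
  Node 4: (V_4 - V_3)/62000 + (V_4 - 0)/5100 + (V_4 - V_1)/51000 = 0
Collecting terms (coefficients in siemens):
  0.005032·V_1 - 0.005·V_2 - 0.00001961·V_4 = 0.0002927
  0.005213·V_2 - 0.005·V_1 = 0
  0.1961·V_3 - 0.00001613·V_4 = 4.706
  0.0002318·V_4 - 0.00001961·V_1 - 0.00001613·V_3 = 0
Solving these 4 simultaneous equations (Gaussian elimination) gives:
  V_1 = 1.389 V, V_2 = 1.333 V, V_3 = 24 V, V_4 = 1.787 V
The requested potential is V_2 = 1.333 V.

Final answer: V_2 = 1.333 V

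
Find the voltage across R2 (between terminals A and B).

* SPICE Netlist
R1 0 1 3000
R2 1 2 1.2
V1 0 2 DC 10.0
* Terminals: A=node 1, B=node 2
R1 and R2 are in series across V1 (node 0 → node 1 → node 2), and the output A–B is taken across R2, so this is a voltage divider.
Series current: I = V1/(R1 + R2) = 10/(3000 + 1.2) = 10/3001 = 0.003332 A
V_R2 = I × R2 = V1 × R2/(R1 + R2) = 10 × 1.2/3001 = 0.003998 V

Final answer: 0.003998 V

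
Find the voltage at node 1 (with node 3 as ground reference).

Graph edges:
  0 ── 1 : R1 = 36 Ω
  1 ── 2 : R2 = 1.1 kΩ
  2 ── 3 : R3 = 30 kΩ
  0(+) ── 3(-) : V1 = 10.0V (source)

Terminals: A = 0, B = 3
Nodal analysis, taking node 3 as the 0 V reference.
Source V1 fixes V_0 = 10 V.
KCL at each unknown node (sum of currents leaving = 0; resistances in Ω):
  Node 1: (V_1 - 10)/36 + (V_1 - V_2)/1100 = 0
  Node 2: (V_2 - V_1)/1100 + (V_2 - 0)/30000 = 0
Collecting terms (coefficients in siemens):
  0.02869·V_1 - 0.0009091·V_2 = 0.2778
  0.0009424·V_2 - 0.0009091·V_1 = 0
Determinant D = (0.02869)(0.0009424) - (-0.0009091)(-0.0009091) = 0.00002621
V_1 = [(0.2778)(0.0009424) - (-0.0009091)(0)]/D = 9.988 V
V_2 = [(0.02869)(0) - (0.2778)(-0.0009091)]/D = 9.635 V
The requested potential is V_1 = 9.988 V.

Final answer: V_1 = 9.988 V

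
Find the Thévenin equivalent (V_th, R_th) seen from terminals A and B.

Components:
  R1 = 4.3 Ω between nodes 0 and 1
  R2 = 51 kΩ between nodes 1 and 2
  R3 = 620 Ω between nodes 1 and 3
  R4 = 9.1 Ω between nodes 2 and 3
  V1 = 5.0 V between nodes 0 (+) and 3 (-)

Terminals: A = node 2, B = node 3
Step 1 — V_th is the open-circuit voltage V_A - V_B (nothing connected across the terminals).
Nodal analysis, taking node 3 as the 0 V reference.
Source V1 fixes V_0 = 5 V.
KCL at each unknown node (sum of currents leaving = 0; resistances in Ω):
  Node 1: (V_1 - 5)/4.3 + (V_1 - V_2)/51000 + (V_1 - 0)/620 = 0
  Node 2: (V_2 - V_1)/51000 + (V_2 - 0)/9.1 = 0
Collecting terms (coefficients in siemens):
  0.2342·V_1 - 0.00001961·V_2 = 1.163
  0.1099·V_2 - 0.00001961·V_1 = 0
Determinant D = (0.2342)(0.1099) - (-0.00001961)(-0.00001961) = 0.02574
V_1 = [(1.163)(0.1099) - (-0.00001961)(0)]/D = 4.965 V
V_2 = [(0.2342)(0) - (1.163)(-0.00001961)]/D = 0.0008858 V
V_th = V_2 - V_3 = 0.0008858 - 0 = 0.0008858 V
Step 2 — R_th: zero the source — replace V1 by a short circuit (node 3 merges into node 0) — and find the resistance seen between A (node 2) and B (node 0).
Reduce the network between node 2 (A) and node 0 (B) by series/parallel combination:
  Rp1 = R1 ‖ R3 (parallel, both between nodes 0 and 1) = 1/(1/4.3 + 1/620) = 4.27 Ω
  Rs1 = R2 + Rp1 (series, joined only at node 1) = 51000 + 4.27 = 51000 Ω
  Rp2 = R4 ‖ Rs1 (parallel, both between nodes 0 and 2) = 1/(1/9.1 + 1/51000) = 9.098 Ω
R_th = 9.098 Ω

Final answer: V_th = 0.0008858 V, R_th = 9.098 Ω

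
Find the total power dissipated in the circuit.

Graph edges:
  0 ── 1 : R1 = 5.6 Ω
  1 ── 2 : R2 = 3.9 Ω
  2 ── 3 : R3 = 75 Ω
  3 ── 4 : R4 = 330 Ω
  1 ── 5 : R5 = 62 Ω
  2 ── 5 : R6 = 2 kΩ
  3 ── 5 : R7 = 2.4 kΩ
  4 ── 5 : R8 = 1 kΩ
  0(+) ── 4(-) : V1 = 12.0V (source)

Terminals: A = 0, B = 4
Nodal analysis, taking node 4 as the 0 V reference.
Source V1 fixes V_0 = 12 V.
KCL at each unknown node (sum of currents leaving = 0; resistances in Ω):
  Node 1: (V_1 - 12)/5.6 + (V_1 - V_2)/3.9 + (V_1 - V_5)/62 = 0
  Node 2: (V_2 - V_1)/3.9 + (V_2 - V_3)/75 + (V_2 - V_5)/2000 = 0
  Node 3: (V_3 - V_2)/75 + (V_3 - 0)/330 + (V_3 - V_5)/2400 = 0
  Node 5: (V_5 - V_1)/62 + (V_5 - V_2)/2000 + (V_5 - V_3)/2400 + (V_5 - 0)/1000 = 0
Collecting terms (coefficients in siemens):
  0.4511·V_1 - 0.2564·V_2 - 0.01613·V_5 = 2.143
  0.2702·V_2 - 0.2564·V_1 - 0.01333·V_3 - 0.0005·V_5 = 0
  0.01678·V_3 - 0.01333·V_2 - 0.0004167·V_5 = 0
  0.01805·V_5 - 0.01613·V_1 - 0.0005·V_2 - 0.0004167·V_3 = 0
Solving these 4 simultaneous equations (Gaussian elimination) gives:
  V_1 = 11.78 V, V_2 = 11.66 V, V_3 = 9.543 V, V_5 = 11.07 V
Power in each resistor, P = (ΔV)²/R:
  P_R1 = (12 - 11.78)²/5.6 = 0.008955 W
  P_R2 = (11.78 - 11.66)²/3.9 = 0.003186 W
  P_R3 = (11.66 - 9.543)²/75 = 0.06 W
  P_R4 = (9.543 - 0)²/330 = 0.276 W
  P_R5 = (11.78 - 11.07)²/62 = 0.008067 W
  P_R6 = (11.66 - 11.07)²/2000 = 0.0001775 W
  P_R7 = (9.543 - 11.07)²/2400 = 0.0009697 W
  P_R8 = (0 - 11.07)²/1000 = 0.1225 W
P_total = P_R1 + P_R2 + P_R3 + P_R4 + P_R5 + P_R6 + P_R7 + P_R8 = 0.4799 W

Final answer: 0.4799 W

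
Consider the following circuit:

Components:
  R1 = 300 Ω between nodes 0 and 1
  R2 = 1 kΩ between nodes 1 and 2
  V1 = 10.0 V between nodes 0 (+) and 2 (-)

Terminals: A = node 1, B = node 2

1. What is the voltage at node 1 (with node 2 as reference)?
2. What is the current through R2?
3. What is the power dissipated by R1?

Nodal analysis, taking node 2 as the 0 V reference.
Source V1 fixes V_0 = 10 V.
KCL at each unknown node (sum of currents leaving = 0; resistances in Ω):
  Node 1: (V_1 - 10)/300 + (V_1 - 0)/1000 = 0
Collecting terms: 0.004333 × V_1 = 0.03333  =>  V_1 = 7.692 V
Part 1:
  Read off the nodal solution: V_1 = 7.692 V
Part 2:
  I_R2 = (V_1 - V_2)/R2 = (7.692 - 0)/1000 = 0.007692 A
  Magnitude: I_R2 = 0.007692 A
Part 3:
  I_R1 = (V_0 - V_1)/R1 = (10 - 7.692)/300 = 0.007692 A
  P_R1 = I_R1² × R1 = (0.007692)² × 300 = 0.01775 W

Final answers:
1. V_1 = 7.692 V
2. I_R2 = 0.007692 A
3. P_R1 = 0.01775 W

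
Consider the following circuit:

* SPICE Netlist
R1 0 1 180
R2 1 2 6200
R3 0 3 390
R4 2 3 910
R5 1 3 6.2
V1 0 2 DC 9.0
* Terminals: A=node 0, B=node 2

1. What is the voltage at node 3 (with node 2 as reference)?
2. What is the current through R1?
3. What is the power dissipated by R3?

Nodal analysis, taking node 2 as the 0 V reference.
Source V1 fixes V_0 = 9 V.
KCL at each unknown node (sum of currents leaving = 0; resistances in Ω):
  Node 1: (V_1 - 9)/180 + (V_1 - 0)/6200 + (V_1 - V_3)/6.2 = 0
  Node 3: (V_3 - 9)/390 + (V_3 - 0)/910 + (V_3 - V_1)/6.2 = 0
Collecting terms (coefficients in siemens):
  0.167·V_1 - 0.1613·V_3 = 0.05
  0.165·V_3 - 0.1613·V_1 = 0.02308
Determinant D = (0.167)(0.165) - (-0.1613)(-0.1613) = 0.001534
V_1 = [(0.05)(0.165) - (-0.1613)(0.02308)]/D = 7.804 V
V_3 = [(0.167)(0.02308) - (0.05)(-0.1613)]/D = 7.77 V
Part 1:
  Read off the nodal solution: V_3 = 7.77 V
Part 2:
  I_R1 = (V_0 - V_1)/R1 = (9 - 7.804)/180 = 0.006645 A
  Magnitude: I_R1 = 0.006645 A
Part 3:
  I_R3 = (V_0 - V_3)/R3 = (9 - 7.77)/390 = 0.003153 A
  P_R3 = I_R3² × R3 = (0.003153)² × 390 = 0.003876 W

Final answers:
1. V_3 = 7.77 V
2. I_R1 = 0.006645 A
3. P_R3 = 0.003876 W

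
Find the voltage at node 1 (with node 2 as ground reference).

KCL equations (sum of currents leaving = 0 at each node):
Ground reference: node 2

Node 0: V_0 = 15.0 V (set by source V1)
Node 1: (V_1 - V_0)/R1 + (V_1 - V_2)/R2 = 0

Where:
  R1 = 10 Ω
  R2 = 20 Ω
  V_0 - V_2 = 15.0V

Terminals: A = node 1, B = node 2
Nodal analysis, taking node 2 as the 0 V reference.
Source V1 fixes V_0 = 15 V.
KCL at each unknown node (sum of currents leaving = 0; resistances in Ω):
  Node 1: (V_1 - 15)/10 + (V_1 - 0)/20 = 0
Collecting terms: 0.15 × V_1 = 1.5  =>  V_1 = 10 V
The requested potential is V_1 = 10 V.

Final answer: V_1 = 10 V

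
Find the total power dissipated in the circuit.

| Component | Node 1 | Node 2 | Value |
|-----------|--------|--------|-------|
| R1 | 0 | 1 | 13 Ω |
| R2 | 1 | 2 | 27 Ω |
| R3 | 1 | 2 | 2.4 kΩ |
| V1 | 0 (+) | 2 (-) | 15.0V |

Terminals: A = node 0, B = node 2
Nodal analysis, taking node 2 as the 0 V reference.
Source V1 fixes V_0 = 15 V.
KCL at each unknown node (sum of currents leaving = 0; resistances in Ω):
  Node 1: (V_1 - 15)/13 + (V_1 - 0)/27 + (V_1 - 0)/2400 = 0
Collecting terms: 0.1144 × V_1 = 1.154  =>  V_1 = 10.09 V
Power in each resistor, P = (ΔV)²/R:
  P_R1 = (15 - 10.09)²/13 = 1.856 W
  P_R2 = (10.09 - 0)²/27 = 3.769 W
  P_R3 = (10.09 - 0)²/2400 = 0.0424 W
P_total = P_R1 + P_R2 + P_R3 = 5.668 W

Final answer: 5.668 W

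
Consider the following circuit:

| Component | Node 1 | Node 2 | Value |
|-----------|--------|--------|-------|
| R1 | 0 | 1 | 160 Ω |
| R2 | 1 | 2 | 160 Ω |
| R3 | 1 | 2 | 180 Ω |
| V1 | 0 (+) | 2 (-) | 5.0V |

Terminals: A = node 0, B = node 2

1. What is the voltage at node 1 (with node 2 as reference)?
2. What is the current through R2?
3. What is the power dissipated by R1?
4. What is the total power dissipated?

Nodal analysis, taking node 2 as the 0 V reference.
Source V1 fixes V_0 = 5 V.
KCL at each unknown node (sum of currents leaving = 0; resistances in Ω):
  Node 1: (V_1 - 5)/160 + (V_1 - 0)/160 + (V_1 - 0)/180 = 0
Collecting terms: 0.01806 × V_1 = 0.03125  =>  V_1 = 1.731 V
Part 1:
  Read off the nodal solution: V_1 = 1.731 V
Part 2:
  I_R2 = (V_1 - V_2)/R2 = (1.731 - 0)/160 = 0.01082 A
  Magnitude: I_R2 = 0.01082 A
Part 3:
  I_R1 = (V_0 - V_1)/R1 = (5 - 1.731)/160 = 0.02043 A
  P_R1 = I_R1² × R1 = (0.02043)² × 160 = 0.0668 W
Part 4:
  Power in each resistor, P = (ΔV)²/R:
    P_R1 = (5 - 1.731)²/160 = 0.0668 W
    P_R2 = (1.731 - 0)²/160 = 0.01872 W
    P_R3 = (1.731 - 0)²/180 = 0.01664 W
  P_total = P_R1 + P_R2 + P_R3 = 0.1022 W

Final answers:
1. V_1 = 1.731 V
2. I_R2 = 0.01082 A
3. P_R1 = 0.0668 W
4. P_total = 0.1022 W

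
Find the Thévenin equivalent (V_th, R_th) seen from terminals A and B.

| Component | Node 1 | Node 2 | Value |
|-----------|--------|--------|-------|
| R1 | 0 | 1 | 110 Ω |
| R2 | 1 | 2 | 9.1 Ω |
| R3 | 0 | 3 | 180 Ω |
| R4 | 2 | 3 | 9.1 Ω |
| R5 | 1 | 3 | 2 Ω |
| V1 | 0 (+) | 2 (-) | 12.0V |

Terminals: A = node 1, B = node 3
Step 1 — V_th is the open-circuit voltage V_A - V_B (nothing connected across the terminals).
Nodal analysis, taking node 2 as the 0 V reference.
Source V1 fixes V_0 = 12 V.
KCL at each unknown node (sum of currents leaving = 0; resistances in Ω):
  Node 1: (V_1 - 12)/110 + (V_1 - 0)/9.1 + (V_1 - V_3)/2 = 0
  Node 3: (V_3 - 12)/180 + (V_3 - 0)/9.1 + (V_3 - V_1)/2 = 0
Collecting terms (coefficients in siemens):
  0.619·V_1 - 0.5·V_3 = 0.1091
  0.6154·V_3 - 0.5·V_1 = 0.06667
Determinant D = (0.619)(0.6154) - (-0.5)(-0.5) = 0.1309
V_1 = [(0.1091)(0.6154) - (-0.5)(0.06667)]/D = 0.7673 V
V_3 = [(0.619)(0.06667) - (0.1091)(-0.5)]/D = 0.7317 V
V_th = V_1 - V_3 = 0.7673 - 0.7317 = 0.0356 V
Step 2 — R_th: zero the source — replace V1 by a short circuit (node 2 merges into node 0) — and find the resistance seen between A (node 1) and B (node 3).
Reduce the network between node 1 (A) and node 3 (B) by series/parallel combination:
  Rp1 = R1 ‖ R2 (parallel, both between nodes 0 and 1) = 1/(1/110 + 1/9.1) = 8.405 Ω
  Rp2 = R3 ‖ R4 (parallel, both between nodes 0 and 3) = 1/(1/180 + 1/9.1) = 8.662 Ω
  Rs1 = Rp1 + Rp2 (series, joined only at node 0) = 8.405 + 8.662 = 17.07 Ω
  Rp3 = R5 ‖ Rs1 (parallel, both between nodes 1 and 3) = 1/(1/2 + 1/17.07) = 1.79 Ω
R_th = 1.79 Ω

Final answer: V_th = 0.0356 V, R_th = 1.79 Ω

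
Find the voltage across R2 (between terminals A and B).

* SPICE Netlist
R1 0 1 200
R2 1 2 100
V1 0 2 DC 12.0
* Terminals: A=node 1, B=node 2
R1 and R2 are in series across V1 (node 0 → node 1 → node 2), and the output A–B is taken across R2, so this is a voltage divider.
Series current: I = V1/(R1 + R2) = 12/(200 + 100) = 12/300 = 0.04 A
V_R2 = I × R2 = V1 × R2/(R1 + R2) = 12 × 100/300 = 4 V

Final answer: 4 V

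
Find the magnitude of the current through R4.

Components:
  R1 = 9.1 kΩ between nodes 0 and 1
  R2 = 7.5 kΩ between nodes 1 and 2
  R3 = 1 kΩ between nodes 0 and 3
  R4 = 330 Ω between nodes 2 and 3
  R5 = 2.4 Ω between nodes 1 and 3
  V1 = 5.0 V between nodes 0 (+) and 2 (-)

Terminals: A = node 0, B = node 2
Nodal analysis, taking node 2 as the 0 V reference.
Source V1 fixes V_0 = 5 V.
KCL at each unknown node (sum of currents leaving = 0; resistances in Ω):
  Node 1: (V_1 - 5)/9100 + (V_1 - 0)/7500 + (V_1 - V_3)/2.4 = 0
  Node 3: (V_3 - 5)/1000 + (V_3 - 0)/330 + (V_3 - V_1)/2.4 = 0
Collecting terms (coefficients in siemens):
  0.4169·V_1 - 0.4167·V_3 = 0.0005495
  0.4207·V_3 - 0.4167·V_1 = 0.005
Determinant D = (0.4169)(0.4207) - (-0.4167)(-0.4167) = 0.001782
V_1 = [(0.0005495)(0.4207) - (-0.4167)(0.005)]/D = 1.299 V
V_3 = [(0.4169)(0.005) - (0.0005495)(-0.4167)]/D = 1.299 V
I_R4 = (V_2 - V_3)/R4 = (0 - 1.299)/330 = -0.003935 A
|I_R4| = 0.003935 A

Final answer: |I_R4| = 0.003935 A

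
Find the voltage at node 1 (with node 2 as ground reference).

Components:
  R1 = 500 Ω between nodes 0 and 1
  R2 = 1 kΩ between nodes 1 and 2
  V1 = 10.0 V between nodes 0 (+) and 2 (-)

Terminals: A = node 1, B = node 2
Nodal analysis, taking node 2 as the 0 V reference.
Source V1 fixes V_0 = 10 V.
KCL at each unknown node (sum of currents leaving = 0; resistances in Ω):
  Node 1: (V_1 - 10)/500 + (V_1 - 0)/1000 = 0
Collecting terms: 0.003 × V_1 = 0.02  =>  V_1 = 6.667 V
The requested potential is V_1 = 6.667 V.

Final answer: V_1 = 6.667 V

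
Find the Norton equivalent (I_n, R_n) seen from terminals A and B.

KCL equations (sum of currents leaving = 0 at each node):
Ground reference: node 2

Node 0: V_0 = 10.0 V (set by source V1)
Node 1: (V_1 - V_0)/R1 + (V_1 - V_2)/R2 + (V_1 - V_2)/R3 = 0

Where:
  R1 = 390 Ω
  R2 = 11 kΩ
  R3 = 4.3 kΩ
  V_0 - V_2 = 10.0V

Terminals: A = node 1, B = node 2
Find the Thévenin equivalent first; then I_n = V_th/R_th and R_n = R_th.
Step 1 — V_th is the open-circuit voltage V_A - V_B (nothing connected across the terminals).
Nodal analysis, taking node 2 as the 0 V reference.
Source V1 fixes V_0 = 10 V.
KCL at each unknown node (sum of currents leaving = 0; resistances in Ω):
  Node 1: (V_1 - 10)/390 + (V_1 - 0)/11000 + (V_1 - 0)/4300 = 0
Collecting terms: 0.002888 × V_1 = 0.02564  =>  V_1 = 8.88 V
V_th = V_1 - V_2 = 8.88 - 0 = 8.88 V
Step 2 — R_th: zero the source — replace V1 by a short circuit (node 2 merges into node 0) — and find the resistance seen between A (node 1) and B (node 0).
Reduce the network between node 1 (A) and node 0 (B) by series/parallel combination:
  Rp1 = R1 ‖ R2 ‖ R3 (parallel, all between nodes 0 and 1) = 1/(1/390 + 1/11000 + 1/4300) = 346.3 Ω
R_th = 346.3 Ω
I_n = V_th/R_th = 8.88/346.3 = 0.02564 A, and R_n = R_th = 346.3 Ω

Final answer: I_n = 0.02564 A, R_n = 346.3 Ω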